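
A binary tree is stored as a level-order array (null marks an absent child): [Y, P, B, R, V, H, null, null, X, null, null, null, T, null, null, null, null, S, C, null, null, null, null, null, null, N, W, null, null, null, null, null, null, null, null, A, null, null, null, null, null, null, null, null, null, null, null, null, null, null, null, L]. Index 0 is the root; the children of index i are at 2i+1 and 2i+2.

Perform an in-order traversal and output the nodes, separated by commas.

In-order visits the left subtree, then the node, then the right subtree.
At Y: go left to P.
  At P: go left to R.
    At R: no left child.
    Visit R.
    At R: go right to X.
      At X: go left to S.
        At S: go left to A.
          A is a leaf — visit A.
        Visit S.
        At S: no right child.
      Visit X.
      At X: go right to C.
        C is a leaf — visit C.
  Visit P.
  At P: go right to V.
    V is a leaf — visit V.
Visit Y.
At Y: go right to B.
  At B: go left to H.
    At H: no left child.
    Visit H.
    At H: go right to T.
      At T: go left to N.
        At N: go left to L.
          L is a leaf — visit L.
        Visit N.
        At N: no right child.
      Visit T.
      At T: go right to W.
        W is a leaf — visit W.
  Visit B.
  At B: no right child.

R, A, S, X, C, P, V, Y, H, L, N, T, W, B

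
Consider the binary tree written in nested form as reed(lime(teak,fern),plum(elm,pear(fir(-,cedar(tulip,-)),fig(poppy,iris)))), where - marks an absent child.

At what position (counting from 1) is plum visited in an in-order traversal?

In-order visits the left subtree, then the node, then the right subtree.
At reed: go left to lime.
  At lime: go left to teak.
    teak is a leaf — visit teak.
  Visit lime.
  At lime: go right to fern.
    fern is a leaf — visit fern.
Visit reed.
At reed: go right to plum.
  At plum: go left to elm.
    elm is a leaf — visit elm.
  Visit plum.
  At plum: go right to pear.
    At pear: go left to fir.
      At fir: no left child.
      Visit fir.
      At fir: go right to cedar.
        At cedar: go left to tulip.
          tulip is a leaf — visit tulip.
        Visit cedar.
        At cedar: no right child.
    Visit pear.
    At pear: go right to fig.
      At fig: go left to poppy.
        poppy is a leaf — visit poppy.
      Visit fig.
      At fig: go right to iris.
        iris is a leaf — visit iris.
Full in-order sequence: teak, lime, fern, reed, elm, plum, fir, tulip, cedar, pear, poppy, fig, iris.

6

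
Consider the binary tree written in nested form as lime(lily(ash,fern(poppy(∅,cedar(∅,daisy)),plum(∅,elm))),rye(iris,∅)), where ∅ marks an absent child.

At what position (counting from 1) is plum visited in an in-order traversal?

7

In-order visits the left subtree, then the node, then the right subtree.
At lime: go left to lily.
  At lily: go left to ash.
    ash is a leaf — visit ash.
  Visit lily.
  At lily: go right to fern.
    At fern: go left to poppy.
      At poppy: no left child.
      Visit poppy.
      At poppy: go right to cedar.
        At cedar: no left child.
        Visit cedar.
        At cedar: go right to daisy.
          daisy is a leaf — visit daisy.
    Visit fern.
    At fern: go right to plum.
      At plum: no left child.
      Visit plum.
      At plum: go right to elm.
        elm is a leaf — visit elm.
Visit lime.
At lime: go right to rye.
  At rye: go left to iris.
    iris is a leaf — visit iris.
  Visit rye.
  At rye: no right child.
Full in-order sequence: ash, lily, poppy, cedar, daisy, fern, plum, elm, lime, iris, rye.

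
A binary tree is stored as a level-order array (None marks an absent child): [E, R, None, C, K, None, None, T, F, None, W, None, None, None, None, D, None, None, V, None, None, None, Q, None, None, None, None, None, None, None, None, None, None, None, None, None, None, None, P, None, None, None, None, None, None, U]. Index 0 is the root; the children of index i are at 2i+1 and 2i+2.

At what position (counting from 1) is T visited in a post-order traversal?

Post-order visits the left subtree, then the right subtree, then the node.
At E: go left to R.
  At R: go left to C.
    At C: go left to T.
      At T: go left to D.
        D is a leaf — visit D.
      At T: no right child.
      Visit T.
    At C: go right to F.
      At F: no left child.
      At F: go right to V.
        At V: no left child.
        At V: go right to P.
          P is a leaf — visit P.
        Visit V.
      Visit F.
    Visit C.
  At R: go right to K.
    At K: no left child.
    At K: go right to W.
      At W: no left child.
      At W: go right to Q.
        At Q: go left to U.
          U is a leaf — visit U.
        At Q: no right child.
        Visit Q.
      Visit W.
    Visit K.
  Visit R.
At E: no right child.
Visit E.
Full post-order sequence: D, T, P, V, F, C, U, Q, W, K, R, E.

2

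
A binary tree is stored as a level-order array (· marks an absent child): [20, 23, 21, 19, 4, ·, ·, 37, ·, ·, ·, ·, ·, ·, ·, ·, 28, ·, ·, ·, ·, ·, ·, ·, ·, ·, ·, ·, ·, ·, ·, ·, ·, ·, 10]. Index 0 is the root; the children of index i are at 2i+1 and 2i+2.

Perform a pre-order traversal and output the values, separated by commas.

Pre-order visits the node, then its left subtree, then its right subtree.
Visit 20.
At 20: go left to 23.
  Visit 23.
  At 23: go left to 19.
    Visit 19.
    At 19: go left to 37.
      Visit 37.
      At 37: no left child.
      At 37: go right to 28.
        Visit 28.
        At 28: no left child.
        At 28: go right to 10.
          10 is a leaf — visit 10.
    At 19: no right child.
  At 23: go right to 4.
    4 is a leaf — visit 4.
At 20: go right to 21.
  21 is a leaf — visit 21.

20, 23, 19, 37, 28, 10, 4, 21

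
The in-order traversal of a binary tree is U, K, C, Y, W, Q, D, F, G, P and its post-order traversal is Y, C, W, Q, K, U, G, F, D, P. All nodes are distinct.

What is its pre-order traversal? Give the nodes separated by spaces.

The last element of post-order is the root; it splits in-order into left and right subtrees.
Root P: left subtree has 9 nodes {U, K, C, Y, W, Q, D, F, G}, right has 0 { }.
  Root D: left subtree has 6 nodes {U, K, C, Y, W, Q}, right has 2 {F, G}.
    Root U: left subtree has 0 nodes { }, right has 5 {K, C, Y, W, Q}.
      Root K: left subtree has 0 nodes { }, right has 4 {C, Y, W, Q}.
        Root Q: left subtree has 3 nodes {C, Y, W}, right has 0 { }.
          Root W: left subtree has 2 nodes {C, Y}, right has 0 { }.
            Root C: left subtree has 0 nodes { }, right has 1 {Y}.
    Root F: left subtree has 0 nodes { }, right has 1 {G}.

P D U K Q W C Y F G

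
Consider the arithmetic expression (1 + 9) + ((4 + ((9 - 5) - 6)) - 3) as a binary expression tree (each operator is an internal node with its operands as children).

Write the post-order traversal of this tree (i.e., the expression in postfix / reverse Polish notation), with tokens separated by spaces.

Post-order on an expression tree gives postfix notation: for each operator, emit left operand, right operand, then the operator.

1 9 + 4 9 5 - 6 - + 3 - +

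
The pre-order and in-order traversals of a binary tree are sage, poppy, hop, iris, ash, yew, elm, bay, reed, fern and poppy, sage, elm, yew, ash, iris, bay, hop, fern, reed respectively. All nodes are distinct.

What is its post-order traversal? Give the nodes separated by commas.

The first element of pre-order is the root; it splits in-order into left and right subtrees.
Root sage: left subtree has 1 node {poppy}, right has 8 {elm, yew, ash, iris, bay, hop, fern, reed}.
  Root hop: left subtree has 5 nodes {elm, yew, ash, iris, bay}, right has 2 {fern, reed}.
    Root iris: left subtree has 3 nodes {elm, yew, ash}, right has 1 {bay}.
      Root ash: left subtree has 2 nodes {elm, yew}, right has 0 { }.
        Root yew: left subtree has 1 node {elm}, right has 0 { }.
    Root reed: left subtree has 1 node {fern}, right has 0 { }.

poppy, elm, yew, ash, bay, iris, fern, reed, hop, sage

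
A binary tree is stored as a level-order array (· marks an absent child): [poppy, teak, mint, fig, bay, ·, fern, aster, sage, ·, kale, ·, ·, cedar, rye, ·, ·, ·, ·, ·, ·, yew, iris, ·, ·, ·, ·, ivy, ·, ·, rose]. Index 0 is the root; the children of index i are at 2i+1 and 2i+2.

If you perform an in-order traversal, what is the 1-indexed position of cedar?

In-order visits the left subtree, then the node, then the right subtree.
At poppy: go left to teak.
  At teak: go left to fig.
    At fig: go left to aster.
      aster is a leaf — visit aster.
    Visit fig.
    At fig: go right to sage.
      sage is a leaf — visit sage.
  Visit teak.
  At teak: go right to bay.
    At bay: no left child.
    Visit bay.
    At bay: go right to kale.
      At kale: go left to yew.
        yew is a leaf — visit yew.
      Visit kale.
      At kale: go right to iris.
        iris is a leaf — visit iris.
Visit poppy.
At poppy: go right to mint.
  At mint: no left child.
  Visit mint.
  At mint: go right to fern.
    At fern: go left to cedar.
      At cedar: go left to ivy.
        ivy is a leaf — visit ivy.
      Visit cedar.
      At cedar: no right child.
    Visit fern.
    At fern: go right to rye.
      At rye: no left child.
      Visit rye.
      At rye: go right to rose.
        rose is a leaf — visit rose.
Full in-order sequence: aster, fig, sage, teak, bay, yew, kale, iris, poppy, mint, ivy, cedar, fern, rye, rose.

12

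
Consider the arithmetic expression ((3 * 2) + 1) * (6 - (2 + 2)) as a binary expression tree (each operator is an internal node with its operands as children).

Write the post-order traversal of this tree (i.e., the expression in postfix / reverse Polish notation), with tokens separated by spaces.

3 2 * 1 + 6 2 2 + - *

Post-order on an expression tree gives postfix notation: for each operator, emit left operand, right operand, then the operator.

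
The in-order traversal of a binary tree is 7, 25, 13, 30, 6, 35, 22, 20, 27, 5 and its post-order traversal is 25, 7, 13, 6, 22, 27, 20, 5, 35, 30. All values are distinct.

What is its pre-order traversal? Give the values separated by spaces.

The last element of post-order is the root; it splits in-order into left and right subtrees.
Root 30: left subtree has 3 nodes {7, 25, 13}, right has 6 {6, 35, 22, 20, 27, 5}.
  Root 13: left subtree has 2 nodes {7, 25}, right has 0 { }.
    Root 7: left subtree has 0 nodes { }, right has 1 {25}.
  Root 35: left subtree has 1 node {6}, right has 4 {22, 20, 27, 5}.
    Root 5: left subtree has 3 nodes {22, 20, 27}, right has 0 { }.
      Root 20: left subtree has 1 node {22}, right has 1 {27}.

30 13 7 25 35 6 5 20 22 27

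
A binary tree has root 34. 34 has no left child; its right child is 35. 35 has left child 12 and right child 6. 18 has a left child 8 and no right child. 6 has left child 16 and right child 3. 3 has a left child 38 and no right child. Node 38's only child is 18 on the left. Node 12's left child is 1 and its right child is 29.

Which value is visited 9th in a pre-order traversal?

Pre-order visits the node, then its left subtree, then its right subtree.
Visit 34.
At 34: no left child.
At 34: go right to 35.
  Visit 35.
  At 35: go left to 12.
    Visit 12.
    At 12: go left to 1.
      1 is a leaf — visit 1.
    At 12: go right to 29.
      29 is a leaf — visit 29.
  At 35: go right to 6.
    Visit 6.
    At 6: go left to 16.
      16 is a leaf — visit 16.
    At 6: go right to 3.
      Visit 3.
      At 3: go left to 38.
        Visit 38.
        At 38: go left to 18.
          Visit 18.
          At 18: go left to 8.
            8 is a leaf — visit 8.
          At 18: no right child.
        At 38: no right child.
      At 3: no right child.
Full pre-order sequence: 34, 35, 12, 1, 29, 6, 16, 3, 38, 18, 8.

38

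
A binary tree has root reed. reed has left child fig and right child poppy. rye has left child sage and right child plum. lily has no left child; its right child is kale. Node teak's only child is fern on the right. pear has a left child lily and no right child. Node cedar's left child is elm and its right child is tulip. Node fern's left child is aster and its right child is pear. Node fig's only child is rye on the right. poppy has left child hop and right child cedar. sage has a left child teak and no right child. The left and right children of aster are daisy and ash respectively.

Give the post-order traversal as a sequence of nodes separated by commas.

daisy, ash, aster, kale, lily, pear, fern, teak, sage, plum, rye, fig, hop, elm, tulip, cedar, poppy, reed

Post-order visits the left subtree, then the right subtree, then the node.
At reed: go left to fig.
  At fig: no left child.
  At fig: go right to rye.
    At rye: go left to sage.
      At sage: go left to teak.
        At teak: no left child.
        At teak: go right to fern.
          At fern: go left to aster.
            At aster: go left to daisy.
              daisy is a leaf — visit daisy.
            At aster: go right to ash.
              ash is a leaf — visit ash.
            Visit aster.
          At fern: go right to pear.
            At pear: go left to lily.
              At lily: no left child.
              At lily: go right to kale.
                kale is a leaf — visit kale.
              Visit lily.
            At pear: no right child.
            Visit pear.
          Visit fern.
        Visit teak.
      At sage: no right child.
      Visit sage.
    At rye: go right to plum.
      plum is a leaf — visit plum.
    Visit rye.
  Visit fig.
At reed: go right to poppy.
  At poppy: go left to hop.
    hop is a leaf — visit hop.
  At poppy: go right to cedar.
    At cedar: go left to elm.
      elm is a leaf — visit elm.
    At cedar: go right to tulip.
      tulip is a leaf — visit tulip.
    Visit cedar.
  Visit poppy.
Visit reed.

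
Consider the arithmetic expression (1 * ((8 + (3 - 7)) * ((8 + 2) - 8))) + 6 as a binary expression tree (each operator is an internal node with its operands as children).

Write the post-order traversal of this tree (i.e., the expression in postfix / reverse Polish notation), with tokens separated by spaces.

1 8 3 7 - + 8 2 + 8 - * * 6 +

Post-order on an expression tree gives postfix notation: for each operator, emit left operand, right operand, then the operator.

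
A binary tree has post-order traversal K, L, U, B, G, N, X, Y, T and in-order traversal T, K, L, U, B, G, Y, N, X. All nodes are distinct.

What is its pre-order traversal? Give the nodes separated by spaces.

The last element of post-order is the root; it splits in-order into left and right subtrees.
Root T: left subtree has 0 nodes { }, right has 8 {K, L, U, B, G, Y, N, X}.
  Root Y: left subtree has 5 nodes {K, L, U, B, G}, right has 2 {N, X}.
    Root G: left subtree has 4 nodes {K, L, U, B}, right has 0 { }.
      Root B: left subtree has 3 nodes {K, L, U}, right has 0 { }.
        Root U: left subtree has 2 nodes {K, L}, right has 0 { }.
          Root L: left subtree has 1 node {K}, right has 0 { }.
    Root X: left subtree has 1 node {N}, right has 0 { }.

T Y G B U L K X N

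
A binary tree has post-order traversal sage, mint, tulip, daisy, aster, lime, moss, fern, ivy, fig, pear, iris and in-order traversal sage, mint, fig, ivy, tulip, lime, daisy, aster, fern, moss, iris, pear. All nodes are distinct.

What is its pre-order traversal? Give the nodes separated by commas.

The last element of post-order is the root; it splits in-order into left and right subtrees.
Root iris: left subtree has 10 nodes {sage, mint, fig, ivy, tulip, lime, daisy, aster, fern, moss}, right has 1 {pear}.
  Root fig: left subtree has 2 nodes {sage, mint}, right has 7 {ivy, tulip, lime, daisy, aster, fern, moss}.
    Root mint: left subtree has 1 node {sage}, right has 0 { }.
    Root ivy: left subtree has 0 nodes { }, right has 6 {tulip, lime, daisy, aster, fern, moss}.
      Root fern: left subtree has 4 nodes {tulip, lime, daisy, aster}, right has 1 {moss}.
        Root lime: left subtree has 1 node {tulip}, right has 2 {daisy, aster}.
          Root aster: left subtree has 1 node {daisy}, right has 0 { }.

iris, fig, mint, sage, ivy, fern, lime, tulip, aster, daisy, moss, pear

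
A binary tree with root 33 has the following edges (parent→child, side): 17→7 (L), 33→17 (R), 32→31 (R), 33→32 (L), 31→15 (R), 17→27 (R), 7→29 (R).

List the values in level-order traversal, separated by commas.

Level-order visits nodes level by level from the root, left to right within each level.
Level 0: 33
Level 1: 32, 17
Level 2: 31, 7, 27
Level 3: 15, 29

33, 32, 17, 31, 7, 27, 15, 29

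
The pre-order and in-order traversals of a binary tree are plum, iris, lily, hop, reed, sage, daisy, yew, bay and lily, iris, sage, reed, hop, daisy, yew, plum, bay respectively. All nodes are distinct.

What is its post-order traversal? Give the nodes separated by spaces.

The first element of pre-order is the root; it splits in-order into left and right subtrees.
Root plum: left subtree has 7 nodes {lily, iris, sage, reed, hop, daisy, yew}, right has 1 {bay}.
  Root iris: left subtree has 1 node {lily}, right has 5 {sage, reed, hop, daisy, yew}.
    Root hop: left subtree has 2 nodes {sage, reed}, right has 2 {daisy, yew}.
      Root reed: left subtree has 1 node {sage}, right has 0 { }.
      Root daisy: left subtree has 0 nodes { }, right has 1 {yew}.

lily sage reed yew daisy hop iris bay plum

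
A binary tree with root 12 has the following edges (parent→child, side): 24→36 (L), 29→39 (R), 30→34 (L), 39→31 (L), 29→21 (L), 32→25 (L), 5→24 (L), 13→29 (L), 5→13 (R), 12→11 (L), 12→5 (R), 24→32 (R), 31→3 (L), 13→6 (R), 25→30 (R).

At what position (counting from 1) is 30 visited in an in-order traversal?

7

In-order visits the left subtree, then the node, then the right subtree.
At 12: go left to 11.
  11 is a leaf — visit 11.
Visit 12.
At 12: go right to 5.
  At 5: go left to 24.
    At 24: go left to 36.
      36 is a leaf — visit 36.
    Visit 24.
    At 24: go right to 32.
      At 32: go left to 25.
        At 25: no left child.
        Visit 25.
        At 25: go right to 30.
          At 30: go left to 34.
            34 is a leaf — visit 34.
          Visit 30.
          At 30: no right child.
      Visit 32.
      At 32: no right child.
  Visit 5.
  At 5: go right to 13.
    At 13: go left to 29.
      At 29: go left to 21.
        21 is a leaf — visit 21.
      Visit 29.
      At 29: go right to 39.
        At 39: go left to 31.
          At 31: go left to 3.
            3 is a leaf — visit 3.
          Visit 31.
          At 31: no right child.
        Visit 39.
        At 39: no right child.
    Visit 13.
    At 13: go right to 6.
      6 is a leaf — visit 6.
Full in-order sequence: 11, 12, 36, 24, 25, 34, 30, 32, 5, 21, 29, 3, 31, 39, 13, 6.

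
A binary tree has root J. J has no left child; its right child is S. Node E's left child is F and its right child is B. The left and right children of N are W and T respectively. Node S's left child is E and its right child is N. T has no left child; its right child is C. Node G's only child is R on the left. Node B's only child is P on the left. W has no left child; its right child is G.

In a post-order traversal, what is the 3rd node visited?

Post-order visits the left subtree, then the right subtree, then the node.
At J: no left child.
At J: go right to S.
  At S: go left to E.
    At E: go left to F.
      F is a leaf — visit F.
    At E: go right to B.
      At B: go left to P.
        P is a leaf — visit P.
      At B: no right child.
      Visit B.
    Visit E.
  At S: go right to N.
    At N: go left to W.
      At W: no left child.
      At W: go right to G.
        At G: go left to R.
          R is a leaf — visit R.
        At G: no right child.
        Visit G.
      Visit W.
    At N: go right to T.
      At T: no left child.
      At T: go right to C.
        C is a leaf — visit C.
      Visit T.
    Visit N.
  Visit S.
Visit J.
Full post-order sequence: F, P, B, E, R, G, W, C, T, N, S, J.

B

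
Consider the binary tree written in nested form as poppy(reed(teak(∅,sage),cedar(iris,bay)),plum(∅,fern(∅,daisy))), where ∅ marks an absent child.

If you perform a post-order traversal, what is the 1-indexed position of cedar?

5

Post-order visits the left subtree, then the right subtree, then the node.
At poppy: go left to reed.
  At reed: go left to teak.
    At teak: no left child.
    At teak: go right to sage.
      sage is a leaf — visit sage.
    Visit teak.
  At reed: go right to cedar.
    At cedar: go left to iris.
      iris is a leaf — visit iris.
    At cedar: go right to bay.
      bay is a leaf — visit bay.
    Visit cedar.
  Visit reed.
At poppy: go right to plum.
  At plum: no left child.
  At plum: go right to fern.
    At fern: no left child.
    At fern: go right to daisy.
      daisy is a leaf — visit daisy.
    Visit fern.
  Visit plum.
Visit poppy.
Full post-order sequence: sage, teak, iris, bay, cedar, reed, daisy, fern, plum, poppy.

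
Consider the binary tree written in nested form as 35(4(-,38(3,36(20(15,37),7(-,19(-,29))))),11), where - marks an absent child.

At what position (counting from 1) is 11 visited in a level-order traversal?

Level-order visits nodes level by level from the root, left to right within each level.
Level 0: 35
Level 1: 4, 11
Level 2: 38
Level 3: 3, 36
Level 4: 20, 7
Level 5: 15, 37, 19
Level 6: 29
Full level-order sequence: 35, 4, 11, 38, 3, 36, 20, 7, 15, 37, 19, 29.

3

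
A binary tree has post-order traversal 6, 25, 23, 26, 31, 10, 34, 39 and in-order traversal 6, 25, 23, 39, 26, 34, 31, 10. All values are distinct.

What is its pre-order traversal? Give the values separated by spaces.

39 23 25 6 34 26 10 31

The last element of post-order is the root; it splits in-order into left and right subtrees.
Root 39: left subtree has 3 nodes {6, 25, 23}, right has 4 {26, 34, 31, 10}.
  Root 23: left subtree has 2 nodes {6, 25}, right has 0 { }.
    Root 25: left subtree has 1 node {6}, right has 0 { }.
  Root 34: left subtree has 1 node {26}, right has 2 {31, 10}.
    Root 10: left subtree has 1 node {31}, right has 0 { }.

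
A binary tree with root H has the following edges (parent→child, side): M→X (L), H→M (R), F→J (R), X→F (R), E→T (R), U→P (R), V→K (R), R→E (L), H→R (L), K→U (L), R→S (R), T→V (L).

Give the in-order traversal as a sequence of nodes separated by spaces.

In-order visits the left subtree, then the node, then the right subtree.
At H: go left to R.
  At R: go left to E.
    At E: no left child.
    Visit E.
    At E: go right to T.
      At T: go left to V.
        At V: no left child.
        Visit V.
        At V: go right to K.
          At K: go left to U.
            At U: no left child.
            Visit U.
            At U: go right to P.
              P is a leaf — visit P.
          Visit K.
          At K: no right child.
      Visit T.
      At T: no right child.
  Visit R.
  At R: go right to S.
    S is a leaf — visit S.
Visit H.
At H: go right to M.
  At M: go left to X.
    At X: no left child.
    Visit X.
    At X: go right to F.
      At F: no left child.
      Visit F.
      At F: go right to J.
        J is a leaf — visit J.
  Visit M.
  At M: no right child.

E V U P K T R S H X F J M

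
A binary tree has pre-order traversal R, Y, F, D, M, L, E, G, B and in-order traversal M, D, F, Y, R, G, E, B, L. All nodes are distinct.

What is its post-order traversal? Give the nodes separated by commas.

The first element of pre-order is the root; it splits in-order into left and right subtrees.
Root R: left subtree has 4 nodes {M, D, F, Y}, right has 4 {G, E, B, L}.
  Root Y: left subtree has 3 nodes {M, D, F}, right has 0 { }.
    Root F: left subtree has 2 nodes {M, D}, right has 0 { }.
      Root D: left subtree has 1 node {M}, right has 0 { }.
  Root L: left subtree has 3 nodes {G, E, B}, right has 0 { }.
    Root E: left subtree has 1 node {G}, right has 1 {B}.

M, D, F, Y, G, B, E, L, R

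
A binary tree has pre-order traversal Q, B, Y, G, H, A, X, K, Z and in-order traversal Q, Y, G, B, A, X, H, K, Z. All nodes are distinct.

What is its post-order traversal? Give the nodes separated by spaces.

The first element of pre-order is the root; it splits in-order into left and right subtrees.
Root Q: left subtree has 0 nodes { }, right has 8 {Y, G, B, A, X, H, K, Z}.
  Root B: left subtree has 2 nodes {Y, G}, right has 5 {A, X, H, K, Z}.
    Root Y: left subtree has 0 nodes { }, right has 1 {G}.
    Root H: left subtree has 2 nodes {A, X}, right has 2 {K, Z}.
      Root A: left subtree has 0 nodes { }, right has 1 {X}.
      Root K: left subtree has 0 nodes { }, right has 1 {Z}.

G Y X A Z K H B Q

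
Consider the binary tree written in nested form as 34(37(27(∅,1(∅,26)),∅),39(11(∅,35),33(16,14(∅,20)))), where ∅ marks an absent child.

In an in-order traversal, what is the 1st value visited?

In-order visits the left subtree, then the node, then the right subtree.
At 34: go left to 37.
  At 37: go left to 27.
    At 27: no left child.
    Visit 27.
    At 27: go right to 1.
      At 1: no left child.
      Visit 1.
      At 1: go right to 26.
        26 is a leaf — visit 26.
  Visit 37.
  At 37: no right child.
Visit 34.
At 34: go right to 39.
  At 39: go left to 11.
    At 11: no left child.
    Visit 11.
    At 11: go right to 35.
      35 is a leaf — visit 35.
  Visit 39.
  At 39: go right to 33.
    At 33: go left to 16.
      16 is a leaf — visit 16.
    Visit 33.
    At 33: go right to 14.
      At 14: no left child.
      Visit 14.
      At 14: go right to 20.
        20 is a leaf — visit 20.
Full in-order sequence: 27, 1, 26, 37, 34, 11, 35, 39, 16, 33, 14, 20.

27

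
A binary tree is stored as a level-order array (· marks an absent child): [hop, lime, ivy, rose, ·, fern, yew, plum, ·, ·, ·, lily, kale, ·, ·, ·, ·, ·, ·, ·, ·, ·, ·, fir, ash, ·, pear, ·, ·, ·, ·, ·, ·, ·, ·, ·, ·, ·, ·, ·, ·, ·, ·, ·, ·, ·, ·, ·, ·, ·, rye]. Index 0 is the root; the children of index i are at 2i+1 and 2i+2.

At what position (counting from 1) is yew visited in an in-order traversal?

13

In-order visits the left subtree, then the node, then the right subtree.
At hop: go left to lime.
  At lime: go left to rose.
    At rose: go left to plum.
      plum is a leaf — visit plum.
    Visit rose.
    At rose: no right child.
  Visit lime.
  At lime: no right child.
Visit hop.
At hop: go right to ivy.
  At ivy: go left to fern.
    At fern: go left to lily.
      At lily: go left to fir.
        fir is a leaf — visit fir.
      Visit lily.
      At lily: go right to ash.
        At ash: no left child.
        Visit ash.
        At ash: go right to rye.
          rye is a leaf — visit rye.
    Visit fern.
    At fern: go right to kale.
      At kale: no left child.
      Visit kale.
      At kale: go right to pear.
        pear is a leaf — visit pear.
  Visit ivy.
  At ivy: go right to yew.
    yew is a leaf — visit yew.
Full in-order sequence: plum, rose, lime, hop, fir, lily, ash, rye, fern, kale, pear, ivy, yew.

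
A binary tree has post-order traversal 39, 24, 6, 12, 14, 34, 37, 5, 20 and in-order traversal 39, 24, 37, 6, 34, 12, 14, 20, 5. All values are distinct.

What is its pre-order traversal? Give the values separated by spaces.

20 37 24 39 34 6 14 12 5

The last element of post-order is the root; it splits in-order into left and right subtrees.
Root 20: left subtree has 7 nodes {39, 24, 37, 6, 34, 12, 14}, right has 1 {5}.
  Root 37: left subtree has 2 nodes {39, 24}, right has 4 {6, 34, 12, 14}.
    Root 24: left subtree has 1 node {39}, right has 0 { }.
    Root 34: left subtree has 1 node {6}, right has 2 {12, 14}.
      Root 14: left subtree has 1 node {12}, right has 0 { }.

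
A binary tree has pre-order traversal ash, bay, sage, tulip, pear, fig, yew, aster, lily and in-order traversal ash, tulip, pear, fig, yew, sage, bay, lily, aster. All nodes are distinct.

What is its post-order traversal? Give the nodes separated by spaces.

yew fig pear tulip sage lily aster bay ash

The first element of pre-order is the root; it splits in-order into left and right subtrees.
Root ash: left subtree has 0 nodes { }, right has 8 {tulip, pear, fig, yew, sage, bay, lily, aster}.
  Root bay: left subtree has 5 nodes {tulip, pear, fig, yew, sage}, right has 2 {lily, aster}.
    Root sage: left subtree has 4 nodes {tulip, pear, fig, yew}, right has 0 { }.
      Root tulip: left subtree has 0 nodes { }, right has 3 {pear, fig, yew}.
        Root pear: left subtree has 0 nodes { }, right has 2 {fig, yew}.
          Root fig: left subtree has 0 nodes { }, right has 1 {yew}.
    Root aster: left subtree has 1 node {lily}, right has 0 { }.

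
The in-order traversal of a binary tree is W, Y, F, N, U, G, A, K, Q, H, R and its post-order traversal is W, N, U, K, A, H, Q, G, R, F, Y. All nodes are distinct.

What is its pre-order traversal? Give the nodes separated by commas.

Y, W, F, R, G, U, N, Q, A, K, H

The last element of post-order is the root; it splits in-order into left and right subtrees.
Root Y: left subtree has 1 node {W}, right has 9 {F, N, U, G, A, K, Q, H, R}.
  Root F: left subtree has 0 nodes { }, right has 8 {N, U, G, A, K, Q, H, R}.
    Root R: left subtree has 7 nodes {N, U, G, A, K, Q, H}, right has 0 { }.
      Root G: left subtree has 2 nodes {N, U}, right has 4 {A, K, Q, H}.
        Root U: left subtree has 1 node {N}, right has 0 { }.
        Root Q: left subtree has 2 nodes {A, K}, right has 1 {H}.
          Root A: left subtree has 0 nodes { }, right has 1 {K}.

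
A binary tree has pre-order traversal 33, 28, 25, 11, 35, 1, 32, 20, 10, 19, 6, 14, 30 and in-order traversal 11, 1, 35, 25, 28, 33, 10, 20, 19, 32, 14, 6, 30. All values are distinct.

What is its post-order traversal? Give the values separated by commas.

1, 35, 11, 25, 28, 10, 19, 20, 14, 30, 6, 32, 33

The first element of pre-order is the root; it splits in-order into left and right subtrees.
Root 33: left subtree has 5 nodes {11, 1, 35, 25, 28}, right has 7 {10, 20, 19, 32, 14, 6, 30}.
  Root 28: left subtree has 4 nodes {11, 1, 35, 25}, right has 0 { }.
    Root 25: left subtree has 3 nodes {11, 1, 35}, right has 0 { }.
      Root 11: left subtree has 0 nodes { }, right has 2 {1, 35}.
        Root 35: left subtree has 1 node {1}, right has 0 { }.
  Root 32: left subtree has 3 nodes {10, 20, 19}, right has 3 {14, 6, 30}.
    Root 20: left subtree has 1 node {10}, right has 1 {19}.
    Root 6: left subtree has 1 node {14}, right has 1 {30}.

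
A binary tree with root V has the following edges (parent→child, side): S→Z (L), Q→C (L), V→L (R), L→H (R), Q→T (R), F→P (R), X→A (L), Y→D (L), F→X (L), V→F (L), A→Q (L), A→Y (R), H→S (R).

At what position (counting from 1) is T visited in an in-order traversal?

In-order visits the left subtree, then the node, then the right subtree.
At V: go left to F.
  At F: go left to X.
    At X: go left to A.
      At A: go left to Q.
        At Q: go left to C.
          C is a leaf — visit C.
        Visit Q.
        At Q: go right to T.
          T is a leaf — visit T.
      Visit A.
      At A: go right to Y.
        At Y: go left to D.
          D is a leaf — visit D.
        Visit Y.
        At Y: no right child.
    Visit X.
    At X: no right child.
  Visit F.
  At F: go right to P.
    P is a leaf — visit P.
Visit V.
At V: go right to L.
  At L: no left child.
  Visit L.
  At L: go right to H.
    At H: no left child.
    Visit H.
    At H: go right to S.
      At S: go left to Z.
        Z is a leaf — visit Z.
      Visit S.
      At S: no right child.
Full in-order sequence: C, Q, T, A, D, Y, X, F, P, V, L, H, Z, S.

3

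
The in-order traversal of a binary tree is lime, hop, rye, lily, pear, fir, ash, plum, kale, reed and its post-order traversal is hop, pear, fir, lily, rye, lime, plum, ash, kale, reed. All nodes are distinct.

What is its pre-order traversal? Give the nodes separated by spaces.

reed kale ash lime rye hop lily fir pear plum

The last element of post-order is the root; it splits in-order into left and right subtrees.
Root reed: left subtree has 9 nodes {lime, hop, rye, lily, pear, fir, ash, plum, kale}, right has 0 { }.
  Root kale: left subtree has 8 nodes {lime, hop, rye, lily, pear, fir, ash, plum}, right has 0 { }.
    Root ash: left subtree has 6 nodes {lime, hop, rye, lily, pear, fir}, right has 1 {plum}.
      Root lime: left subtree has 0 nodes { }, right has 5 {hop, rye, lily, pear, fir}.
        Root rye: left subtree has 1 node {hop}, right has 3 {lily, pear, fir}.
          Root lily: left subtree has 0 nodes { }, right has 2 {pear, fir}.
            Root fir: left subtree has 1 node {pear}, right has 0 { }.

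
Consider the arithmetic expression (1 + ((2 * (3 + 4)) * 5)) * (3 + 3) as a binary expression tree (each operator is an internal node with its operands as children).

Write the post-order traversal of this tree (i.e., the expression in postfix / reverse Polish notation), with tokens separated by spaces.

1 2 3 4 + * 5 * + 3 3 + *

Post-order on an expression tree gives postfix notation: for each operator, emit left operand, right operand, then the operator.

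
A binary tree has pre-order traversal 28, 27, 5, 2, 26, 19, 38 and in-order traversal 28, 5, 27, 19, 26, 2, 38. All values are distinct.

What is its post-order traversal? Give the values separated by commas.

The first element of pre-order is the root; it splits in-order into left and right subtrees.
Root 28: left subtree has 0 nodes { }, right has 6 {5, 27, 19, 26, 2, 38}.
  Root 27: left subtree has 1 node {5}, right has 4 {19, 26, 2, 38}.
    Root 2: left subtree has 2 nodes {19, 26}, right has 1 {38}.
      Root 26: left subtree has 1 node {19}, right has 0 { }.

5, 19, 26, 38, 2, 27, 28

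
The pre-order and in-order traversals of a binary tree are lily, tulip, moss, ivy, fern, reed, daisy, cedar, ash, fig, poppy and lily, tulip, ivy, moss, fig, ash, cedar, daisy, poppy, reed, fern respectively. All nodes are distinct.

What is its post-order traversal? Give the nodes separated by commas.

The first element of pre-order is the root; it splits in-order into left and right subtrees.
Root lily: left subtree has 0 nodes { }, right has 10 {tulip, ivy, moss, fig, ash, cedar, daisy, poppy, reed, fern}.
  Root tulip: left subtree has 0 nodes { }, right has 9 {ivy, moss, fig, ash, cedar, daisy, poppy, reed, fern}.
    Root moss: left subtree has 1 node {ivy}, right has 7 {fig, ash, cedar, daisy, poppy, reed, fern}.
      Root fern: left subtree has 6 nodes {fig, ash, cedar, daisy, poppy, reed}, right has 0 { }.
        Root reed: left subtree has 5 nodes {fig, ash, cedar, daisy, poppy}, right has 0 { }.
          Root daisy: left subtree has 3 nodes {fig, ash, cedar}, right has 1 {poppy}.
            Root cedar: left subtree has 2 nodes {fig, ash}, right has 0 { }.
              Root ash: left subtree has 1 node {fig}, right has 0 { }.

ivy, fig, ash, cedar, poppy, daisy, reed, fern, moss, tulip, lily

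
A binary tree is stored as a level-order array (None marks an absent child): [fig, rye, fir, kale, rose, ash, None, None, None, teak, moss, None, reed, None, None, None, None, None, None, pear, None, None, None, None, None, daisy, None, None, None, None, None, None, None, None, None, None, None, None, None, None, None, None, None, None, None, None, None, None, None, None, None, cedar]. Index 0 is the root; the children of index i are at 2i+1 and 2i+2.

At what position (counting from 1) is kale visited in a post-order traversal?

1

Post-order visits the left subtree, then the right subtree, then the node.
At fig: go left to rye.
  At rye: go left to kale.
    kale is a leaf — visit kale.
  At rye: go right to rose.
    At rose: go left to teak.
      At teak: go left to pear.
        pear is a leaf — visit pear.
      At teak: no right child.
      Visit teak.
    At rose: go right to moss.
      moss is a leaf — visit moss.
    Visit rose.
  Visit rye.
At fig: go right to fir.
  At fir: go left to ash.
    At ash: no left child.
    At ash: go right to reed.
      At reed: go left to daisy.
        At daisy: go left to cedar.
          cedar is a leaf — visit cedar.
        At daisy: no right child.
        Visit daisy.
      At reed: no right child.
      Visit reed.
    Visit ash.
  At fir: no right child.
  Visit fir.
Visit fig.
Full post-order sequence: kale, pear, teak, moss, rose, rye, cedar, daisy, reed, ash, fir, fig.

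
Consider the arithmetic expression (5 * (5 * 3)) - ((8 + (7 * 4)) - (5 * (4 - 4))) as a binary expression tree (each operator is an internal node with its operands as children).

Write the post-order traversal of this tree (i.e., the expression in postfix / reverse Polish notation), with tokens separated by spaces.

5 5 3 * * 8 7 4 * + 5 4 4 - * - -

Post-order on an expression tree gives postfix notation: for each operator, emit left operand, right operand, then the operator.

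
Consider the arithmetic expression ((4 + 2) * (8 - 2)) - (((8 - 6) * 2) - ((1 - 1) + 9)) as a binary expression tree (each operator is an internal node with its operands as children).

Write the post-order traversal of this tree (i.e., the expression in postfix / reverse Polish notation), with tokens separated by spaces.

Post-order on an expression tree gives postfix notation: for each operator, emit left operand, right operand, then the operator.

4 2 + 8 2 - * 8 6 - 2 * 1 1 - 9 + - -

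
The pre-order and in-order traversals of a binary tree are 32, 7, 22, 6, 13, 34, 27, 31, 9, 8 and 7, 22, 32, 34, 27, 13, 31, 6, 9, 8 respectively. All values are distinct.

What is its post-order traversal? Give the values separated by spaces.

22 7 27 34 31 13 8 9 6 32

The first element of pre-order is the root; it splits in-order into left and right subtrees.
Root 32: left subtree has 2 nodes {7, 22}, right has 7 {34, 27, 13, 31, 6, 9, 8}.
  Root 7: left subtree has 0 nodes { }, right has 1 {22}.
  Root 6: left subtree has 4 nodes {34, 27, 13, 31}, right has 2 {9, 8}.
    Root 13: left subtree has 2 nodes {34, 27}, right has 1 {31}.
      Root 34: left subtree has 0 nodes { }, right has 1 {27}.
    Root 9: left subtree has 0 nodes { }, right has 1 {8}.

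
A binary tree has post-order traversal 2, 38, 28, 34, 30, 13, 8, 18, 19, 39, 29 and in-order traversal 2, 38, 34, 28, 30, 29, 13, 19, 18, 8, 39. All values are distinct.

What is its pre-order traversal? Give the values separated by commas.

The last element of post-order is the root; it splits in-order into left and right subtrees.
Root 29: left subtree has 5 nodes {2, 38, 34, 28, 30}, right has 5 {13, 19, 18, 8, 39}.
  Root 30: left subtree has 4 nodes {2, 38, 34, 28}, right has 0 { }.
    Root 34: left subtree has 2 nodes {2, 38}, right has 1 {28}.
      Root 38: left subtree has 1 node {2}, right has 0 { }.
  Root 39: left subtree has 4 nodes {13, 19, 18, 8}, right has 0 { }.
    Root 19: left subtree has 1 node {13}, right has 2 {18, 8}.
      Root 18: left subtree has 0 nodes { }, right has 1 {8}.

29, 30, 34, 38, 2, 28, 39, 19, 13, 18, 8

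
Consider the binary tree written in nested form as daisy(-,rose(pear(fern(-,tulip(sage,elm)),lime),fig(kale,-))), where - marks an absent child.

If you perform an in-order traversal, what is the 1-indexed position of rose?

8

In-order visits the left subtree, then the node, then the right subtree.
At daisy: no left child.
Visit daisy.
At daisy: go right to rose.
  At rose: go left to pear.
    At pear: go left to fern.
      At fern: no left child.
      Visit fern.
      At fern: go right to tulip.
        At tulip: go left to sage.
          sage is a leaf — visit sage.
        Visit tulip.
        At tulip: go right to elm.
          elm is a leaf — visit elm.
    Visit pear.
    At pear: go right to lime.
      lime is a leaf — visit lime.
  Visit rose.
  At rose: go right to fig.
    At fig: go left to kale.
      kale is a leaf — visit kale.
    Visit fig.
    At fig: no right child.
Full in-order sequence: daisy, fern, sage, tulip, elm, pear, lime, rose, kale, fig.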